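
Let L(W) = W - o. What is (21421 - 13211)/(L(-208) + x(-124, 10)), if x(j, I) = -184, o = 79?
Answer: -8210/471 ≈ -17.431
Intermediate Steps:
L(W) = -79 + W (L(W) = W - 1*79 = W - 79 = -79 + W)
(21421 - 13211)/(L(-208) + x(-124, 10)) = (21421 - 13211)/((-79 - 208) - 184) = 8210/(-287 - 184) = 8210/(-471) = 8210*(-1/471) = -8210/471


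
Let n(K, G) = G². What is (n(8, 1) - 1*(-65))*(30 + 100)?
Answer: 8580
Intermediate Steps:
(n(8, 1) - 1*(-65))*(30 + 100) = (1² - 1*(-65))*(30 + 100) = (1 + 65)*130 = 66*130 = 8580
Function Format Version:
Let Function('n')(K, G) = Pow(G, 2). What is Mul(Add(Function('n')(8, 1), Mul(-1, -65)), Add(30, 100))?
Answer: 8580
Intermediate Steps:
Mul(Add(Function('n')(8, 1), Mul(-1, -65)), Add(30, 100)) = Mul(Add(Pow(1, 2), Mul(-1, -65)), Add(30, 100)) = Mul(Add(1, 65), 130) = Mul(66, 130) = 8580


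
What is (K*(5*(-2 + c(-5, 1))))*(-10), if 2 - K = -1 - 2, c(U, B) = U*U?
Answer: -5750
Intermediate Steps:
c(U, B) = U²
K = 5 (K = 2 - (-1 - 2) = 2 - 1*(-3) = 2 + 3 = 5)
(K*(5*(-2 + c(-5, 1))))*(-10) = (5*(5*(-2 + (-5)²)))*(-10) = (5*(5*(-2 + 25)))*(-10) = (5*(5*23))*(-10) = (5*115)*(-10) = 575*(-10) = -5750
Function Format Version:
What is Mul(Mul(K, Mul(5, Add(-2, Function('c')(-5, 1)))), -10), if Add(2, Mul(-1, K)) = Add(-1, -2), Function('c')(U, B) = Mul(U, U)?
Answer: -5750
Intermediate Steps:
Function('c')(U, B) = Pow(U, 2)
K = 5 (K = Add(2, Mul(-1, Add(-1, -2))) = Add(2, Mul(-1, -3)) = Add(2, 3) = 5)
Mul(Mul(K, Mul(5, Add(-2, Function('c')(-5, 1)))), -10) = Mul(Mul(5, Mul(5, Add(-2, Pow(-5, 2)))), -10) = Mul(Mul(5, Mul(5, Add(-2, 25))), -10) = Mul(Mul(5, Mul(5, 23)), -10) = Mul(Mul(5, 115), -10) = Mul(575, -10) = -5750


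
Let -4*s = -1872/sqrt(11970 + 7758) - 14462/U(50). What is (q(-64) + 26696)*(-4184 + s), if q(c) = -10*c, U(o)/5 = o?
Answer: -14247311346/125 + 1066104*sqrt(137)/137 ≈ -1.1389e+8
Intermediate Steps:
U(o) = 5*o
s = 7231/500 + 39*sqrt(137)/137 (s = -(-1872/sqrt(11970 + 7758) - 14462/(5*50))/4 = -(-1872*sqrt(137)/1644 - 14462/250)/4 = -(-1872*sqrt(137)/1644 - 14462*1/250)/4 = -(-156*sqrt(137)/137 - 7231/125)/4 = -(-7231/125 - 156*sqrt(137)/137)/4 = 7231/500 + 39*sqrt(137)/137 ≈ 17.794)
(q(-64) + 26696)*(-4184 + s) = (-10*(-64) + 26696)*(-4184 + (7231/500 + 39*sqrt(137)/137)) = (640 + 26696)*(-2084769/500 + 39*sqrt(137)/137) = 27336*(-2084769/500 + 39*sqrt(137)/137) = -14247311346/125 + 1066104*sqrt(137)/137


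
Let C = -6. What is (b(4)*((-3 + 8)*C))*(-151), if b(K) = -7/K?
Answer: -15855/2 ≈ -7927.5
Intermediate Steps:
(b(4)*((-3 + 8)*C))*(-151) = ((-7/4)*((-3 + 8)*(-6)))*(-151) = ((-7*1/4)*(5*(-6)))*(-151) = -7/4*(-30)*(-151) = (105/2)*(-151) = -15855/2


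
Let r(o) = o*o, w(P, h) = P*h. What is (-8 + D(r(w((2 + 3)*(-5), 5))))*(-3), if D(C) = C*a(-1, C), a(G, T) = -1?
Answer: 46899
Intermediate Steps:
r(o) = o²
D(C) = -C (D(C) = C*(-1) = -C)
(-8 + D(r(w((2 + 3)*(-5), 5))))*(-3) = (-8 - (((2 + 3)*(-5))*5)²)*(-3) = (-8 - ((5*(-5))*5)²)*(-3) = (-8 - (-25*5)²)*(-3) = (-8 - 1*(-125)²)*(-3) = (-8 - 1*15625)*(-3) = (-8 - 15625)*(-3) = -15633*(-3) = 46899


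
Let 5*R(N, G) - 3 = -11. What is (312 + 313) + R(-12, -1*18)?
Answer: 3117/5 ≈ 623.40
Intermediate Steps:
R(N, G) = -8/5 (R(N, G) = ⅗ + (⅕)*(-11) = ⅗ - 11/5 = -8/5)
(312 + 313) + R(-12, -1*18) = (312 + 313) - 8/5 = 625 - 8/5 = 3117/5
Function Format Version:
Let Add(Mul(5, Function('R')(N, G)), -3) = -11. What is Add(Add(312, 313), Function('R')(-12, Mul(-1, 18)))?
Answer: Rational(3117, 5) ≈ 623.40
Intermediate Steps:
Function('R')(N, G) = Rational(-8, 5) (Function('R')(N, G) = Add(Rational(3, 5), Mul(Rational(1, 5), -11)) = Add(Rational(3, 5), Rational(-11, 5)) = Rational(-8, 5))
Add(Add(312, 313), Function('R')(-12, Mul(-1, 18))) = Add(Add(312, 313), Rational(-8, 5)) = Add(625, Rational(-8, 5)) = Rational(3117, 5)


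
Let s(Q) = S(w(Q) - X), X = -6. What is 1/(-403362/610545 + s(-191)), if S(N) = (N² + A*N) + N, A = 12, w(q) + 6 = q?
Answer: 203515/6918968516 ≈ 2.9414e-5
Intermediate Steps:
w(q) = -6 + q
S(N) = N² + 13*N (S(N) = (N² + 12*N) + N = N² + 13*N)
s(Q) = Q*(13 + Q) (s(Q) = ((-6 + Q) - 1*(-6))*(13 + ((-6 + Q) - 1*(-6))) = ((-6 + Q) + 6)*(13 + ((-6 + Q) + 6)) = Q*(13 + Q))
1/(-403362/610545 + s(-191)) = 1/(-403362/610545 - 191*(13 - 191)) = 1/(-403362*1/610545 - 191*(-178)) = 1/(-134454/203515 + 33998) = 1/(6918968516/203515) = 203515/6918968516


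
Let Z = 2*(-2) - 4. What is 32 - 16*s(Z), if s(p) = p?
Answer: 160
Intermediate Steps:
Z = -8 (Z = -4 - 4 = -8)
32 - 16*s(Z) = 32 - 16*(-8) = 32 + 128 = 160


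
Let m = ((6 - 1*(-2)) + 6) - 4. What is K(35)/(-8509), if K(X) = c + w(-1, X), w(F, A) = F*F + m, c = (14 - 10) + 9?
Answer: -24/8509 ≈ -0.0028205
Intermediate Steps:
m = 10 (m = ((6 + 2) + 6) - 4 = (8 + 6) - 4 = 14 - 4 = 10)
c = 13 (c = 4 + 9 = 13)
w(F, A) = 10 + F² (w(F, A) = F*F + 10 = F² + 10 = 10 + F²)
K(X) = 24 (K(X) = 13 + (10 + (-1)²) = 13 + (10 + 1) = 13 + 11 = 24)
K(35)/(-8509) = 24/(-8509) = 24*(-1/8509) = -24/8509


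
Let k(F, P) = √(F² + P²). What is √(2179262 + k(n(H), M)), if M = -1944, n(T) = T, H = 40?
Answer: √(2179262 + 8*√59074) ≈ 1476.9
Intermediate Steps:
√(2179262 + k(n(H), M)) = √(2179262 + √(40² + (-1944)²)) = √(2179262 + √(1600 + 3779136)) = √(2179262 + √3780736) = √(2179262 + 8*√59074)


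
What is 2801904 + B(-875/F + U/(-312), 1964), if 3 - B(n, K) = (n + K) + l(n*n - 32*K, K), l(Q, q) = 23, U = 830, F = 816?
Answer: 29701590955/10608 ≈ 2.7999e+6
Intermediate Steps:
B(n, K) = -20 - K - n (B(n, K) = 3 - ((n + K) + 23) = 3 - ((K + n) + 23) = 3 - (23 + K + n) = 3 + (-23 - K - n) = -20 - K - n)
2801904 + B(-875/F + U/(-312), 1964) = 2801904 + (-20 - 1*1964 - (-875/816 + 830/(-312))) = 2801904 + (-20 - 1964 - (-875*1/816 + 830*(-1/312))) = 2801904 + (-20 - 1964 - (-875/816 - 415/156)) = 2801904 + (-20 - 1964 - 1*(-39595/10608)) = 2801904 + (-20 - 1964 + 39595/10608) = 2801904 - 21006677/10608 = 29701590955/10608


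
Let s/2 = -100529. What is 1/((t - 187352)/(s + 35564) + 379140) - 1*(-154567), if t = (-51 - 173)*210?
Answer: 4849201861564739/31372814776 ≈ 1.5457e+5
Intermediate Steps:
s = -201058 (s = 2*(-100529) = -201058)
t = -47040 (t = -224*210 = -47040)
1/((t - 187352)/(s + 35564) + 379140) - 1*(-154567) = 1/((-47040 - 187352)/(-201058 + 35564) + 379140) - 1*(-154567) = 1/(-234392/(-165494) + 379140) + 154567 = 1/(-234392*(-1/165494) + 379140) + 154567 = 1/(117196/82747 + 379140) + 154567 = 1/(31372814776/82747) + 154567 = 82747/31372814776 + 154567 = 4849201861564739/31372814776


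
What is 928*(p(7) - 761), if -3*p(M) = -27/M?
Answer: -4935104/7 ≈ -7.0502e+5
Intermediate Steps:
p(M) = 9/M (p(M) = -(-9)/M = 9/M)
928*(p(7) - 761) = 928*(9/7 - 761) = 928*(-5318/7) = -4935104/7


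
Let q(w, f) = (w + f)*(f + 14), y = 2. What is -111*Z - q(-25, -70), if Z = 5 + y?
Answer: -6097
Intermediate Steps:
q(w, f) = (14 + f)*(f + w) (q(w, f) = (f + w)*(14 + f) = (14 + f)*(f + w))
Z = 7 (Z = 5 + 2 = 7)
-111*Z - q(-25, -70) = -111*7 - ((-70)**2 + 14*(-70) + 14*(-25) - 70*(-25)) = -777 - (4900 - 980 - 350 + 1750) = -777 - 1*5320 = -777 - 5320 = -6097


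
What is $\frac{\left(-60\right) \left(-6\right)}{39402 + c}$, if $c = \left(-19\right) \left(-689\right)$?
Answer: $\frac{360}{52493} \approx 0.0068581$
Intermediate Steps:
$c = 13091$
$\frac{\left(-60\right) \left(-6\right)}{39402 + c} = \frac{\left(-60\right) \left(-6\right)}{39402 + 13091} = \frac{360}{52493}$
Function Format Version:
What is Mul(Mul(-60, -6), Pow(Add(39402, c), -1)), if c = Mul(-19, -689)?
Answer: Rational(360, 52493) ≈ 0.0068581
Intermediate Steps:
c = 13091
Mul(Mul(-60, -6), Pow(Add(39402, c), -1)) = Mul(Mul(-60, -6), Pow(Add(39402, 13091), -1)) = Mul(360, Pow(52493, -1)) = Mul(360, Rational(1, 52493)) = Rational(360, 52493)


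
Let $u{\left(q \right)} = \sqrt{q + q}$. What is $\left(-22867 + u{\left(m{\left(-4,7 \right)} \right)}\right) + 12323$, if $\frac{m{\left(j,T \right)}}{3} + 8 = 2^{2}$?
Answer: $-10544 + 2 i \sqrt{6} \approx -10544.0 + 4.899 i$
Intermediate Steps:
$m{\left(j,T \right)} = -12$ ($m{\left(j,T \right)} = -24 + 3 \cdot 2^{2} = -24 + 3 \cdot 4 = -24 + 12 = -12$)
$u{\left(q \right)} = \sqrt{2} \sqrt{q}$ ($u{\left(q \right)} = \sqrt{2 q} = \sqrt{2} \sqrt{q}$)
$\left(-22867 + u{\left(m{\left(-4,7 \right)} \right)}\right) + 12323 = \left(-22867 + \sqrt{2} \sqrt{-12}\right) + 12323 = \left(-22867 + \sqrt{2} \cdot 2 i \sqrt{3}\right) + 12323 = \left(-22867 + 2 i \sqrt{6}\right) + 12323 = -10544 + 2 i \sqrt{6}$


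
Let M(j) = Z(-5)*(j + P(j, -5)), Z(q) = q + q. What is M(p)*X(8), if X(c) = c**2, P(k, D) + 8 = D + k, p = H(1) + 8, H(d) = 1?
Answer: -3200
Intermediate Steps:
Z(q) = 2*q
p = 9 (p = 1 + 8 = 9)
P(k, D) = -8 + D + k (P(k, D) = -8 + (D + k) = -8 + D + k)
M(j) = 130 - 20*j (M(j) = (2*(-5))*(j + (-8 - 5 + j)) = -10*(j + (-13 + j)) = -10*(-13 + 2*j) = 130 - 20*j)
M(p)*X(8) = (130 - 20*9)*8**2 = (130 - 180)*64 = -50*64 = -3200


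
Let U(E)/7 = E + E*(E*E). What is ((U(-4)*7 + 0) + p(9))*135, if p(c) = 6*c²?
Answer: -384210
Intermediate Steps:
U(E) = 7*E + 7*E³ (U(E) = 7*(E + E*(E*E)) = 7*(E + E*E²) = 7*(E + E³) = 7*E + 7*E³)
((U(-4)*7 + 0) + p(9))*135 = (((7*(-4)*(1 + (-4)²))*7 + 0) + 6*9²)*135 = (((7*(-4)*(1 + 16))*7 + 0) + 6*81)*135 = (((7*(-4)*17)*7 + 0) + 486)*135 = ((-476*7 + 0) + 486)*135 = ((-3332 + 0) + 486)*135 = (-3332 + 486)*135 = -2846*135 = -384210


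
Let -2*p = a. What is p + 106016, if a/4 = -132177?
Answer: 370370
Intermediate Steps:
a = -528708 (a = 4*(-132177) = -528708)
p = 264354 (p = -1/2*(-528708) = 264354)
p + 106016 = 264354 + 106016 = 370370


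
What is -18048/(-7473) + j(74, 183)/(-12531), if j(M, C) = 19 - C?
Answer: 1612660/664143 ≈ 2.4282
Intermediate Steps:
-18048/(-7473) + j(74, 183)/(-12531) = -18048/(-7473) + (19 - 1*183)/(-12531) = -18048*(-1/7473) + (19 - 183)*(-1/12531) = 128/53 - 164*(-1/12531) = 128/53 + 164/12531 = 1612660/664143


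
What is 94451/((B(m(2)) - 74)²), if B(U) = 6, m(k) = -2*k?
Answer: 94451/4624 ≈ 20.426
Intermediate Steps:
94451/((B(m(2)) - 74)²) = 94451/((6 - 74)²) = 94451/((-68)²) = 94451/4624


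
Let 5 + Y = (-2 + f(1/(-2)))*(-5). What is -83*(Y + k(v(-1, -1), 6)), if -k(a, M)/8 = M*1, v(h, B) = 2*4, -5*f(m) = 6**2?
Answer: 581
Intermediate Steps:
f(m) = -36/5 (f(m) = -1/5*6**2 = -1/5*36 = -36/5)
v(h, B) = 8
k(a, M) = -8*M
Y = 41 (Y = -5 + (-2 - 36/5)*(-5) = -5 - 46/5*(-5) = -5 + 46 = 41)
-83*(Y + k(v(-1, -1), 6)) = -83*(41 - 8*6) = -83*(41 - 48) = -83*(-7) = 581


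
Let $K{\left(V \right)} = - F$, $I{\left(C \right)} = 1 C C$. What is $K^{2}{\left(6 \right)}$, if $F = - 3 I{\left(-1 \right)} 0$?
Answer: $0$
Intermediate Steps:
$I{\left(C \right)} = C^{2}$ ($I{\left(C \right)} = C C = C^{2}$)
$F = 0$ ($F = - 3 \left(-1\right)^{2} \cdot 0 = \left(-3\right) 1 \cdot 0 = \left(-3\right) 0 = 0$)
$K{\left(V \right)} = 0$ ($K{\left(V \right)} = \left(-1\right) 0 = 0$)
$K^{2}{\left(6 \right)} = 0^{2} = 0$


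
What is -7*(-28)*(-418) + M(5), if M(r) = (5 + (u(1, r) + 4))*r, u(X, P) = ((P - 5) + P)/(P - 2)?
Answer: -245624/3 ≈ -81875.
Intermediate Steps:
u(X, P) = (-5 + 2*P)/(-2 + P) (u(X, P) = ((-5 + P) + P)/(-2 + P) = (-5 + 2*P)/(-2 + P))
M(r) = r*(9 + (-5 + 2*r)/(-2 + r)) (M(r) = (5 + ((-5 + 2*r)/(-2 + r) + 4))*r = (5 + (4 + (-5 + 2*r)/(-2 + r)))*r = (9 + (-5 + 2*r)/(-2 + r))*r = r*(9 + (-5 + 2*r)/(-2 + r)))
-7*(-28)*(-418) + M(5) = -7*(-28)*(-418) + 5*(-23 + 11*5)/(-2 + 5) = 196*(-418) + 5*(-23 + 55)/3 = -81928 + 5*(1/3)*32 = -81928 + 160/3 = -245624/3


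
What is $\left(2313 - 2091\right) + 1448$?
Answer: $1670$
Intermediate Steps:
$\left(2313 - 2091\right) + 1448 = 222 + 1448 = 1670$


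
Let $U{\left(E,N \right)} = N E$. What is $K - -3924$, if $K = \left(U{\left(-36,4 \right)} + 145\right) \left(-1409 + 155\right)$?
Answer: $2670$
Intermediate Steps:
$U{\left(E,N \right)} = E N$
$K = -1254$ ($K = \left(\left(-36\right) 4 + 145\right) \left(-1409 + 155\right) = \left(-144 + 145\right) \left(-1254\right) = 1 \left(-1254\right) = -1254$)
$K - -3924 = -1254 - -3924 = -1254 + 3924 = 2670$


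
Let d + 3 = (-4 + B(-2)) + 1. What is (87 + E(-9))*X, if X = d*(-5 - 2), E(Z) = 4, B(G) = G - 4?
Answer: 7644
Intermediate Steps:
B(G) = -4 + G
d = -12 (d = -3 + ((-4 + (-4 - 2)) + 1) = -3 + ((-4 - 6) + 1) = -3 + (-10 + 1) = -3 - 9 = -12)
X = 84 (X = -12*(-5 - 2) = -12*(-7) = 84)
(87 + E(-9))*X = (87 + 4)*84 = 91*84 = 7644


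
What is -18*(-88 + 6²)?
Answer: 936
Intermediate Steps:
-18*(-88 + 6²) = -18*(-88 + 36) = -18*(-52) = 936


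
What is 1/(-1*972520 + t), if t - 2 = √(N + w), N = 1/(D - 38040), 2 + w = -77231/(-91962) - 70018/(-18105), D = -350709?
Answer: -69940923213276055980/68018806761334112974623119 - 3*√1555735701905848918048983090/68018806761334112974623119 ≈ -1.0283e-6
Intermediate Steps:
w = 1502439517/554990670 (w = -2 + (-77231/(-91962) - 70018/(-18105)) = -2 + (-77231*(-1/91962) - 70018*(-1/18105)) = -2 + (77231/91962 + 70018/18105) = -2 + 2612420857/554990670 = 1502439517/554990670 ≈ 2.7071)
N = -1/388749 (N = 1/(-350709 - 38040) = 1/(-388749) = -1/388749 ≈ -2.5724e-6)
t = 2 + √1555735701905848918048983090/23972451996870 (t = 2 + √(-1/388749 + 1502439517/554990670) = 2 + √(194690434934521/71917355990610) = 2 + √1555735701905848918048983090/23972451996870 ≈ 3.6453)
1/(-1*972520 + t) = 1/(-1*972520 + (2 + √1555735701905848918048983090/23972451996870)) = 1/(-972520 + (2 + √1555735701905848918048983090/23972451996870)) = 1/(-972518 + √1555735701905848918048983090/23972451996870)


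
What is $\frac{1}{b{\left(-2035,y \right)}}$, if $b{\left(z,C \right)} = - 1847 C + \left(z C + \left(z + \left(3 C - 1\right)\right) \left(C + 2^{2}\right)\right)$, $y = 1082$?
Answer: $- \frac{1}{2886264} \approx -3.4647 \cdot 10^{-7}$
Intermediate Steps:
$b{\left(z,C \right)} = - 1847 C + C z + \left(4 + C\right) \left(-1 + z + 3 C\right)$ ($b{\left(z,C \right)} = - 1847 C + \left(C z + \left(z + \left(-1 + 3 C\right)\right) \left(C + 4\right)\right) = - 1847 C + \left(C z + \left(-1 + z + 3 C\right) \left(4 + C\right)\right) = - 1847 C + \left(C z + \left(4 + C\right) \left(-1 + z + 3 C\right)\right) = - 1847 C + C z + \left(4 + C\right) \left(-1 + z + 3 C\right)$)
$\frac{1}{b{\left(-2035,y \right)}} = \frac{1}{-4 - 1986552 + 3 \cdot 1082^{2} + 4 \left(-2035\right) + 2 \cdot 1082 \left(-2035\right)} = \frac{1}{-4 - 1986552 + 3 \cdot 1170724 - 8140 - 4403740} = \frac{1}{-4 - 1986552 + 3512172 - 8140 - 4403740} = \frac{1}{-2886264} = - \frac{1}{2886264}$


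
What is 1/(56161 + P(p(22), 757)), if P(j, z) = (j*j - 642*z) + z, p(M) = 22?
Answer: -1/428592 ≈ -2.3332e-6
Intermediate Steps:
P(j, z) = j² - 641*z (P(j, z) = (j² - 642*z) + z = j² - 641*z)
1/(56161 + P(p(22), 757)) = 1/(56161 + (22² - 641*757)) = 1/(56161 + (484 - 485237)) = 1/(56161 - 484753) = 1/(-428592) = -1/428592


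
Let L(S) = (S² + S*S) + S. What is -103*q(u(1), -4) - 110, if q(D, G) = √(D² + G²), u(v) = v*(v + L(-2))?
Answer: -110 - 103*√65 ≈ -940.41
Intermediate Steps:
L(S) = S + 2*S² (L(S) = (S² + S²) + S = 2*S² + S = S + 2*S²)
u(v) = v*(6 + v) (u(v) = v*(v - 2*(1 + 2*(-2))) = v*(v - 2*(1 - 4)) = v*(v - 2*(-3)) = v*(v + 6) = v*(6 + v))
-103*q(u(1), -4) - 110 = -103*√((1*(6 + 1))² + (-4)²) - 110 = -103*√((1*7)² + 16) - 110 = -103*√(7² + 16) - 110 = -103*√(49 + 16) - 110 = -103*√65 - 110 = -110 - 103*√65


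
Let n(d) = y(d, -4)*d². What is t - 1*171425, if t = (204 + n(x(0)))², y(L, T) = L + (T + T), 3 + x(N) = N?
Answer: -160400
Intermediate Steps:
x(N) = -3 + N
y(L, T) = L + 2*T
n(d) = d²*(-8 + d) (n(d) = (d + 2*(-4))*d² = (d - 8)*d² = (-8 + d)*d² = d²*(-8 + d))
t = 11025 (t = (204 + (-3 + 0)²*(-8 + (-3 + 0)))² = (204 + (-3)²*(-8 - 3))² = (204 + 9*(-11))² = (204 - 99)² = 105² = 11025)
t - 1*171425 = 11025 - 1*171425 = 11025 - 171425 = -160400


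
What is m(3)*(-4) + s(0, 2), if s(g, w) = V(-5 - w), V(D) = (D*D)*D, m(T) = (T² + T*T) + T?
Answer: -427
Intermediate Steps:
m(T) = T + 2*T² (m(T) = (T² + T²) + T = 2*T² + T = T + 2*T²)
V(D) = D³ (V(D) = D²*D = D³)
s(g, w) = (-5 - w)³
m(3)*(-4) + s(0, 2) = (3*(1 + 2*3))*(-4) - (5 + 2)³ = (3*(1 + 6))*(-4) - 1*7³ = (3*7)*(-4) - 1*343 = 21*(-4) - 343 = -84 - 343 = -427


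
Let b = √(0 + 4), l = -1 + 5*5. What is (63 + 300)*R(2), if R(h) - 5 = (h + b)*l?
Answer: 36663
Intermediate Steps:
l = 24 (l = -1 + 25 = 24)
b = 2 (b = √4 = 2)
R(h) = 53 + 24*h (R(h) = 5 + (h + 2)*24 = 5 + (2 + h)*24 = 5 + (48 + 24*h) = 53 + 24*h)
(63 + 300)*R(2) = (63 + 300)*(53 + 24*2) = 363*(53 + 48) = 363*101 = 36663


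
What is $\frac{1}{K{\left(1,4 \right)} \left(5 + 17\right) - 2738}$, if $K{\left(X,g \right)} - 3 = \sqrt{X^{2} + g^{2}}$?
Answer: $- \frac{668}{1782839} - \frac{11 \sqrt{17}}{3565678} \approx -0.0003874$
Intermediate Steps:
$K{\left(X,g \right)} = 3 + \sqrt{X^{2} + g^{2}}$
$\frac{1}{K{\left(1,4 \right)} \left(5 + 17\right) - 2738} = \frac{1}{\left(3 + \sqrt{1^{2} + 4^{2}}\right) \left(5 + 17\right) - 2738} = \frac{1}{\left(3 + \sqrt{1 + 16}\right) 22 - 2738} = \frac{1}{\left(3 + \sqrt{17}\right) 22 - 2738} = \frac{1}{\left(66 + 22 \sqrt{17}\right) - 2738} = \frac{1}{-2672 + 22 \sqrt{17}}$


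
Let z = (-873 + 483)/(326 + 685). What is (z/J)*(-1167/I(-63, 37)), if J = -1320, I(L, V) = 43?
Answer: -5057/637604 ≈ -0.0079313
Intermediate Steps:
z = -130/337 (z = -390/1011 = -390*1/1011 = -130/337 ≈ -0.38576)
(z/J)*(-1167/I(-63, 37)) = (-130/337/(-1320))*(-1167/43) = (-130/337*(-1/1320))*(-1167*1/43) = (13/44484)*(-1167/43) = -5057/637604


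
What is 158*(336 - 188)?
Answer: 23384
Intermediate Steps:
158*(336 - 188) = 158*148 = 23384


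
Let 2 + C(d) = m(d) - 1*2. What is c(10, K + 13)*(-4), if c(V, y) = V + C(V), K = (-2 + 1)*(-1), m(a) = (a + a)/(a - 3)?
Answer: -248/7 ≈ -35.429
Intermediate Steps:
m(a) = 2*a/(-3 + a) (m(a) = (2*a)/(-3 + a) = 2*a/(-3 + a))
K = 1 (K = -1*(-1) = 1)
C(d) = -4 + 2*d/(-3 + d) (C(d) = -2 + (2*d/(-3 + d) - 1*2) = -2 + (2*d/(-3 + d) - 2) = -2 + (-2 + 2*d/(-3 + d)) = -4 + 2*d/(-3 + d))
c(V, y) = V + 2*(6 - V)/(-3 + V)
c(10, K + 13)*(-4) = ((12 + 10² - 5*10)/(-3 + 10))*(-4) = ((12 + 100 - 50)/7)*(-4) = ((⅐)*62)*(-4) = (62/7)*(-4) = -248/7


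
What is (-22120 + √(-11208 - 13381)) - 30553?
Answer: -52673 + I*√24589 ≈ -52673.0 + 156.81*I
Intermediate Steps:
(-22120 + √(-11208 - 13381)) - 30553 = (-22120 + √(-24589)) - 30553 = (-22120 + I*√24589) - 30553 = -52673 + I*√24589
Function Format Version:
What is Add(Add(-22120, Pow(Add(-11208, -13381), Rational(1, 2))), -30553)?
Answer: Add(-52673, Mul(I, Pow(24589, Rational(1, 2)))) ≈ Add(-52673., Mul(156.81, I))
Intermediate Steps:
Add(Add(-22120, Pow(Add(-11208, -13381), Rational(1, 2))), -30553) = Add(Add(-22120, Pow(-24589, Rational(1, 2))), -30553) = Add(Add(-22120, Mul(I, Pow(24589, Rational(1, 2)))), -30553) = Add(-52673, Mul(I, Pow(24589, Rational(1, 2))))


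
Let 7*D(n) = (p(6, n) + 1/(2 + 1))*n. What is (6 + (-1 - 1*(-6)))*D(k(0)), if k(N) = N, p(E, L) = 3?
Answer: 0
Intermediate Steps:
D(n) = 10*n/21 (D(n) = ((3 + 1/(2 + 1))*n)/7 = ((3 + 1/3)*n)/7 = (10*n/3)/7 = 10*n/21)
(6 + (-1 - 1*(-6)))*D(k(0)) = (6 + (-1 - 1*(-6)))*((10/21)*0) = (6 + (-1 + 6))*0 = (6 + 5)*0 = 11*0 = 0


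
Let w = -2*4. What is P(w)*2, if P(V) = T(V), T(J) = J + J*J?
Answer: 112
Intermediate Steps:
w = -8
T(J) = J + J²
P(V) = V*(1 + V)
P(w)*2 = -8*(1 - 8)*2 = -8*(-7)*2 = 56*2 = 112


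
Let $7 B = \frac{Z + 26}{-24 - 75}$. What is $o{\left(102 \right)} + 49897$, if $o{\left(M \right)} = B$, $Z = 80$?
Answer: $\frac{34578515}{693} \approx 49897.0$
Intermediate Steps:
$B = - \frac{106}{693}$ ($B = \frac{\left(80 + 26\right) \frac{1}{-24 - 75}}{7} = \frac{106 \frac{1}{-99}}{7} = \frac{106 \left(- \frac{1}{99}\right)}{7} = \frac{1}{7} \left(- \frac{106}{99}\right) = - \frac{106}{693} \approx -0.15296$)
$o{\left(M \right)} = - \frac{106}{693}$
$o{\left(102 \right)} + 49897 = - \frac{106}{693} + 49897 = \frac{34578515}{693}$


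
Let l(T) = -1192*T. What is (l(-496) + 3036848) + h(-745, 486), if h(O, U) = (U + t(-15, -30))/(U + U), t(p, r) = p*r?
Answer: 97958186/27 ≈ 3.6281e+6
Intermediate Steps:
h(O, U) = (450 + U)/(2*U) (h(O, U) = (U - 15*(-30))/(U + U) = (U + 450)/((2*U)) = (450 + U)*(1/(2*U)) = (450 + U)/(2*U))
(l(-496) + 3036848) + h(-745, 486) = (-1192*(-496) + 3036848) + (1/2)*(450 + 486)/486 = (591232 + 3036848) + (1/2)*(1/486)*936 = 3628080 + 26/27 = 97958186/27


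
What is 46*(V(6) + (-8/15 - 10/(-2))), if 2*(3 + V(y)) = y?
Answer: 3082/15 ≈ 205.47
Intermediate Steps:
V(y) = -3 + y/2
46*(V(6) + (-8/15 - 10/(-2))) = 46*((-3 + (½)*6) + (-8/15 - 10/(-2))) = 46*((-3 + 3) + (-8*1/15 - 10*(-½))) = 46*(0 + (-8/15 + 5)) = 46*(0 + 67/15) = 46*(67/15) = 3082/15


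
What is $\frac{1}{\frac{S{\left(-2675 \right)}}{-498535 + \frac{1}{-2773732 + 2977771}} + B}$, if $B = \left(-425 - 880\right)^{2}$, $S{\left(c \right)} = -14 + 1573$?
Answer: $\frac{101720582864}{173232695313866799} \approx 5.8719 \cdot 10^{-7}$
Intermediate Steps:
$S{\left(c \right)} = 1559$
$B = 1703025$ ($B = \left(-1305\right)^{2} = 1703025$)
$\frac{1}{\frac{S{\left(-2675 \right)}}{-498535 + \frac{1}{-2773732 + 2977771}} + B} = \frac{1}{\frac{1559}{-498535 + \frac{1}{-2773732 + 2977771}} + 1703025} = \frac{1}{\frac{1559}{-498535 + \frac{1}{204039}} + 1703025} = \frac{1}{\frac{1559}{- \frac{101720582864}{204039}} + 1703025} = \frac{1}{1559 \left(- \frac{204039}{101720582864}\right) + 1703025} = \frac{1}{- \frac{318096801}{101720582864} + 1703025} = \frac{1}{\frac{173232695313866799}{101720582864}} = \frac{101720582864}{173232695313866799}$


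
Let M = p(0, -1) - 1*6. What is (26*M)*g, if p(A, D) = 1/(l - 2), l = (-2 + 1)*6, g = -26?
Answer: 8281/2 ≈ 4140.5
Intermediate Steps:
l = -6 (l = -1*6 = -6)
p(A, D) = -⅛ (p(A, D) = 1/(-6 - 2) = 1/(-8) = -⅛)
M = -49/8 (M = -⅛ - 1*6 = -⅛ - 6 = -49/8 ≈ -6.1250)
(26*M)*g = (26*(-49/8))*(-26) = -637/4*(-26) = 8281/2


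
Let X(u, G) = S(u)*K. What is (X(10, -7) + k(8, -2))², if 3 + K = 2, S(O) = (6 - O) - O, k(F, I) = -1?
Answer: 169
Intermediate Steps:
S(O) = 6 - 2*O
K = -1 (K = -3 + 2 = -1)
X(u, G) = -6 + 2*u (X(u, G) = (6 - 2*u)*(-1) = -6 + 2*u)
(X(10, -7) + k(8, -2))² = ((-6 + 2*10) - 1)² = ((-6 + 20) - 1)² = (14 - 1)² = 13² = 169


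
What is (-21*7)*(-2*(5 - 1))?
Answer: 1176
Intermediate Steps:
(-21*7)*(-2*(5 - 1)) = -(-294)*4 = -147*(-8) = 1176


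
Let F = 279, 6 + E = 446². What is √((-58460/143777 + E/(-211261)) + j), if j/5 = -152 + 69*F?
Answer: 3*√9789251581403257314909205/30374472797 ≈ 309.02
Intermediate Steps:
E = 198910 (E = -6 + 446² = -6 + 198916 = 198910)
j = 95495 (j = 5*(-152 + 69*279) = 5*(-152 + 19251) = 5*19099 = 95495)
√((-58460/143777 + E/(-211261)) + j) = √((-58460/143777 + 198910/(-211261)) + 95495) = √((-58460*1/143777 + 198910*(-1/211261)) + 95495) = √((-58460/143777 - 198910/211261) + 95495) = √(-40949001130/30374472797 + 95495) = √(2900569330748385/30374472797) = 3*√9789251581403257314909205/30374472797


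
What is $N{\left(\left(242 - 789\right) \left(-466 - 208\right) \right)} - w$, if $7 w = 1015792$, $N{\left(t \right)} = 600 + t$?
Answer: $\frac{1569154}{7} \approx 2.2416 \cdot 10^{5}$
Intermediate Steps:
$w = \frac{1015792}{7}$ ($w = \frac{1}{7} \cdot 1015792 = \frac{1015792}{7} \approx 1.4511 \cdot 10^{5}$)
$N{\left(\left(242 - 789\right) \left(-466 - 208\right) \right)} - w = \left(600 + \left(242 - 789\right) \left(-466 - 208\right)\right) - \frac{1015792}{7} = \left(600 - -368678\right) - \frac{1015792}{7} = \left(600 + 368678\right) - \frac{1015792}{7} = 369278 - \frac{1015792}{7} = \frac{1569154}{7}$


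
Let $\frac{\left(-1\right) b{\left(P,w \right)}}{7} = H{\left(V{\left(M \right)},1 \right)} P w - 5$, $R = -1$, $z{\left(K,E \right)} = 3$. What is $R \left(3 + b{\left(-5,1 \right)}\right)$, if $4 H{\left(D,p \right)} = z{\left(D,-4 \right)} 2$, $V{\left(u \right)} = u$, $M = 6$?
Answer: $- \frac{181}{2} \approx -90.5$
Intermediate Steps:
$H{\left(D,p \right)} = \frac{3}{2}$ ($H{\left(D,p \right)} = \frac{3 \cdot 2}{4} = \frac{1}{4} \cdot 6 = \frac{3}{2}$)
$b{\left(P,w \right)} = 35 - \frac{21 P w}{2}$ ($b{\left(P,w \right)} = - 7 \left(\frac{3 P}{2} w - 5\right) = - 7 \left(\frac{3 P w}{2} - 5\right) = - 7 \left(-5 + \frac{3 P w}{2}\right) = 35 - \frac{21 P w}{2}$)
$R \left(3 + b{\left(-5,1 \right)}\right) = - (3 - \left(-35 - \frac{105}{2}\right)) = - (3 + \left(35 + \frac{105}{2}\right)) = - (3 + \frac{175}{2}) = \left(-1\right) \frac{181}{2} = - \frac{181}{2}$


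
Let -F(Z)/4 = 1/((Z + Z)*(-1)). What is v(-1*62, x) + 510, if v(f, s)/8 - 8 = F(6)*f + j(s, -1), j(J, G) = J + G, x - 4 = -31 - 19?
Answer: 98/3 ≈ 32.667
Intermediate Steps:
x = -46 (x = 4 + (-31 - 19) = 4 - 50 = -46)
F(Z) = 2/Z (F(Z) = -4/((Z + Z)*(-1)) = -4*(-1)/(2*Z) = -4*1/(2*Z)*(-1) = -(-2)/Z = 2/Z)
j(J, G) = G + J
v(f, s) = 56 + 8*s + 8*f/3 (v(f, s) = 64 + 8*((2/6)*f + (-1 + s)) = 64 + 8*((2*(⅙))*f + (-1 + s)) = 64 + 8*(f/3 + (-1 + s)) = 64 + 8*(-1 + s + f/3) = 64 + (-8 + 8*s + 8*f/3) = 56 + 8*s + 8*f/3)
v(-1*62, x) + 510 = (56 + 8*(-46) + 8*(-1*62)/3) + 510 = (56 - 368 + (8/3)*(-62)) + 510 = (56 - 368 - 496/3) + 510 = -1432/3 + 510 = 98/3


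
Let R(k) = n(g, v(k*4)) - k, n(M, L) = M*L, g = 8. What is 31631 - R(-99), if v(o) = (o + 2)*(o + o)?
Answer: -2464852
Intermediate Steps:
v(o) = 2*o*(2 + o) (v(o) = (2 + o)*(2*o) = 2*o*(2 + o))
n(M, L) = L*M
R(k) = -k + 64*k*(2 + 4*k) (R(k) = (2*(k*4)*(2 + k*4))*8 - k = (2*(4*k)*(2 + 4*k))*8 - k = (8*k*(2 + 4*k))*8 - k = 64*k*(2 + 4*k) - k = -k + 64*k*(2 + 4*k))
31631 - R(-99) = 31631 - (-99)*(127 + 256*(-99)) = 31631 - (-99)*(127 - 25344) = 31631 - (-99)*(-25217) = 31631 - 1*2496483 = 31631 - 2496483 = -2464852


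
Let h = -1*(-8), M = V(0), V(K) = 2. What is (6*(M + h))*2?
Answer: 120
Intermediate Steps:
M = 2
h = 8
(6*(M + h))*2 = (6*(2 + 8))*2 = (6*10)*2 = 60*2 = 120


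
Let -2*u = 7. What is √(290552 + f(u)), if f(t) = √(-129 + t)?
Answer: √(1162208 + 2*I*√530)/2 ≈ 539.03 + 0.010677*I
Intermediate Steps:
u = -7/2 (u = -½*7 = -7/2 ≈ -3.5000)
√(290552 + f(u)) = √(290552 + √(-129 - 7/2)) = √(290552 + √(-265/2)) = √(290552 + I*√530/2)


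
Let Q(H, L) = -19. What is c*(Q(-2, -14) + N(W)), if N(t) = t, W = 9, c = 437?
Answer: -4370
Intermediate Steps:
c*(Q(-2, -14) + N(W)) = 437*(-19 + 9) = 437*(-10) = -4370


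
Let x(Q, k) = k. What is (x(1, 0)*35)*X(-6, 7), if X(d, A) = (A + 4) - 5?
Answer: 0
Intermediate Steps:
X(d, A) = -1 + A (X(d, A) = (4 + A) - 5 = -1 + A)
(x(1, 0)*35)*X(-6, 7) = (0*35)*(-1 + 7) = 0*6 = 0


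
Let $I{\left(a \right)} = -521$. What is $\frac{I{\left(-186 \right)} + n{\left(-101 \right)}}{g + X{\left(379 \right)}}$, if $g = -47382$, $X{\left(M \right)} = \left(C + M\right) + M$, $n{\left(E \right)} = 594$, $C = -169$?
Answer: $- \frac{1}{641} \approx -0.0015601$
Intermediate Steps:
$X{\left(M \right)} = -169 + 2 M$ ($X{\left(M \right)} = \left(-169 + M\right) + M = -169 + 2 M$)
$\frac{I{\left(-186 \right)} + n{\left(-101 \right)}}{g + X{\left(379 \right)}} = \frac{-521 + 594}{-47382 + \left(-169 + 2 \cdot 379\right)} = \frac{73}{-47382 + \left(-169 + 758\right)} = \frac{73}{-47382 + 589} = \frac{73}{-46793} = 73 \left(- \frac{1}{46793}\right) = - \frac{1}{641}$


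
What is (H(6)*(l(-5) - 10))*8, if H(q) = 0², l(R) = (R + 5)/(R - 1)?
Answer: 0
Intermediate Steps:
l(R) = (5 + R)/(-1 + R)
H(q) = 0
(H(6)*(l(-5) - 10))*8 = (0*((5 - 5)/(-1 - 5) - 10))*8 = (0*(0/(-6) - 10))*8 = (0*(-⅙*0 - 10))*8 = (0*(0 - 10))*8 = (0*(-10))*8 = 0*8 = 0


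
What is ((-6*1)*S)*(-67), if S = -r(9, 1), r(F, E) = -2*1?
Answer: 804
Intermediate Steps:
r(F, E) = -2
S = 2 (S = -1*(-2) = 2)
((-6*1)*S)*(-67) = (-6*1*2)*(-67) = -6*2*(-67) = -12*(-67) = 804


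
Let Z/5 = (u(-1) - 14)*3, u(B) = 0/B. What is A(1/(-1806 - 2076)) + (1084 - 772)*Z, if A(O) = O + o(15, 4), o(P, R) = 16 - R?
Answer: -254302057/3882 ≈ -65508.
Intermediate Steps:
u(B) = 0
Z = -210 (Z = 5*((0 - 14)*3) = 5*(-14*3) = 5*(-42) = -210)
A(O) = 12 + O (A(O) = O + (16 - 1*4) = O + (16 - 4) = O + 12 = 12 + O)
A(1/(-1806 - 2076)) + (1084 - 772)*Z = (12 + 1/(-1806 - 2076)) + (1084 - 772)*(-210) = (12 + 1/(-3882)) + 312*(-210) = (12 - 1/3882) - 65520 = 46583/3882 - 65520 = -254302057/3882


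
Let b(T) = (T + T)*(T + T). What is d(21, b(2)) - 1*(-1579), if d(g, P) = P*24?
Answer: 1963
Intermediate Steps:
b(T) = 4*T**2 (b(T) = (2*T)*(2*T) = 4*T**2)
d(g, P) = 24*P
d(21, b(2)) - 1*(-1579) = 24*(4*2**2) - 1*(-1579) = 24*(4*4) + 1579 = 24*16 + 1579 = 384 + 1579 = 1963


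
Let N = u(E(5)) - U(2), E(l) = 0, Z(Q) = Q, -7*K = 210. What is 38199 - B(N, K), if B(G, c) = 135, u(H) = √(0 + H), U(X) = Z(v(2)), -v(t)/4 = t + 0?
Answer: 38064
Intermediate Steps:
K = -30 (K = -⅐*210 = -30)
v(t) = -4*t (v(t) = -4*(t + 0) = -4*t)
U(X) = -8 (U(X) = -4*2 = -8)
u(H) = √H
N = 8 (N = √0 - 1*(-8) = 0 + 8 = 8)
38199 - B(N, K) = 38199 - 1*135 = 38199 - 135 = 38064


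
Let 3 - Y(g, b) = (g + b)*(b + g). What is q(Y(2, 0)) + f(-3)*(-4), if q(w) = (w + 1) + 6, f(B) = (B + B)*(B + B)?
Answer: -138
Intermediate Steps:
f(B) = 4*B**2 (f(B) = (2*B)*(2*B) = 4*B**2)
Y(g, b) = 3 - (b + g)**2 (Y(g, b) = 3 - (g + b)*(b + g) = 3 - (b + g)*(b + g) = 3 - (b + g)**2)
q(w) = 7 + w (q(w) = (1 + w) + 6 = 7 + w)
q(Y(2, 0)) + f(-3)*(-4) = (7 + (3 - (0 + 2)**2)) + (4*(-3)**2)*(-4) = (7 + (3 - 1*2**2)) + (4*9)*(-4) = (7 + (3 - 1*4)) + 36*(-4) = (7 + (3 - 4)) - 144 = (7 - 1) - 144 = 6 - 144 = -138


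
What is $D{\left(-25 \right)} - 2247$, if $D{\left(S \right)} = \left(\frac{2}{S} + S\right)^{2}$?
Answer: $- \frac{1011246}{625} \approx -1618.0$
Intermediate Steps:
$D{\left(S \right)} = \left(S + \frac{2}{S}\right)^{2}$
$D{\left(-25 \right)} - 2247 = \frac{\left(2 + \left(-25\right)^{2}\right)^{2}}{625} - 2247 = \frac{\left(2 + 625\right)^{2}}{625} - 2247 = \frac{627^{2}}{625} - 2247 = \frac{1}{625} \cdot 393129 - 2247 = \frac{393129}{625} - 2247 = - \frac{1011246}{625}$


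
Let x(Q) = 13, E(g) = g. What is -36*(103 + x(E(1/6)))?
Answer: -4176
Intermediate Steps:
-36*(103 + x(E(1/6))) = -36*(103 + 13) = -36*116 = -4176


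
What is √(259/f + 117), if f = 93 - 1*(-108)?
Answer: 4*√298686/201 ≈ 10.876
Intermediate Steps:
f = 201 (f = 93 + 108 = 201)
√(259/f + 117) = √(259/201 + 117) = √(23776/201) = 4*√298686/201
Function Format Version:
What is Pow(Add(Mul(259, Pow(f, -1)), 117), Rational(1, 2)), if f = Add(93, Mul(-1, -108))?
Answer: Mul(Rational(4, 201), Pow(298686, Rational(1, 2))) ≈ 10.876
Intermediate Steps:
f = 201 (f = Add(93, 108) = 201)
Pow(Add(Mul(259, Pow(f, -1)), 117), Rational(1, 2)) = Pow(Add(Mul(259, Pow(201, -1)), 117), Rational(1, 2)) = Pow(Add(Mul(259, Rational(1, 201)), 117), Rational(1, 2)) = Pow(Add(Rational(259, 201), 117), Rational(1, 2)) = Pow(Rational(23776, 201), Rational(1, 2)) = Mul(Rational(4, 201), Pow(298686, Rational(1, 2)))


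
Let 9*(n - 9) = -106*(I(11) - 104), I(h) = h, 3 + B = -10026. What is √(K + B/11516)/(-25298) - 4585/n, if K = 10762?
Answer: -13755/3313 - 19*√988311757/145665884 ≈ -4.1559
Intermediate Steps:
B = -10029 (B = -3 - 10026 = -10029)
n = 3313/3 (n = 9 + (-106*(11 - 104))/9 = 9 + (-106*(-93))/9 = 9 + (⅑)*9858 = 9 + 3286/3 = 3313/3 ≈ 1104.3)
√(K + B/11516)/(-25298) - 4585/n = √(10762 - 10029/11516)/(-25298) - 4585/3313/3 = √(10762 - 10029*1/11516)*(-1/25298) - 4585*3/3313 = √(10762 - 10029/11516)*(-1/25298) - 13755/3313 = √(123925163/11516)*(-1/25298) - 13755/3313 = (19*√988311757/5758)*(-1/25298) - 13755/3313 = -19*√988311757/145665884 - 13755/3313 = -13755/3313 - 19*√988311757/145665884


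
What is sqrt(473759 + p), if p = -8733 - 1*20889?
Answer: sqrt(444137) ≈ 666.44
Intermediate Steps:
p = -29622 (p = -8733 - 20889 = -29622)
sqrt(473759 + p) = sqrt(473759 - 29622) = sqrt(444137)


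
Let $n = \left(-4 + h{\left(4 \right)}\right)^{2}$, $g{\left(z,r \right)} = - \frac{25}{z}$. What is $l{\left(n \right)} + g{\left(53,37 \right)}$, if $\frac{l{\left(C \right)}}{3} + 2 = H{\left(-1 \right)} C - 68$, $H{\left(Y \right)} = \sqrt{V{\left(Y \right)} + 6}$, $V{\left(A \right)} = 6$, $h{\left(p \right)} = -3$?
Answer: $- \frac{11155}{53} + 294 \sqrt{3} \approx 298.75$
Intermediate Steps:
$H{\left(Y \right)} = 2 \sqrt{3}$ ($H{\left(Y \right)} = \sqrt{6 + 6} = \sqrt{12} = 2 \sqrt{3}$)
$n = 49$ ($n = \left(-4 - 3\right)^{2} = \left(-7\right)^{2} = 49$)
$l{\left(C \right)} = -210 + 6 C \sqrt{3}$ ($l{\left(C \right)} = -6 + 3 \left(2 \sqrt{3} C - 68\right) = -6 + 3 \left(2 C \sqrt{3} - 68\right) = -6 + 3 \left(-68 + 2 C \sqrt{3}\right) = -6 + \left(-204 + 6 C \sqrt{3}\right) = -210 + 6 C \sqrt{3}$)
$l{\left(n \right)} + g{\left(53,37 \right)} = \left(-210 + 6 \cdot 49 \sqrt{3}\right) - \frac{25}{53} = \left(-210 + 294 \sqrt{3}\right) - \frac{25}{53} = - \frac{11155}{53} + 294 \sqrt{3}$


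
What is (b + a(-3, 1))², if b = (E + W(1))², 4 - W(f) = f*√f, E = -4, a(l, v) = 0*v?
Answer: 1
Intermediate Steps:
a(l, v) = 0
W(f) = 4 - f^(3/2) (W(f) = 4 - f*√f = 4 - f^(3/2))
b = 1 (b = (-4 + (4 - 1^(3/2)))² = (-4 + (4 - 1*1))² = (-4 + (4 - 1))² = (-4 + 3)² = (-1)² = 1)
(b + a(-3, 1))² = (1 + 0)² = 1² = 1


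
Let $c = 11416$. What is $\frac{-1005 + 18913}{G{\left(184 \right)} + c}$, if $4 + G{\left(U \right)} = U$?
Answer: $\frac{4477}{2899} \approx 1.5443$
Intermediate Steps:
$G{\left(U \right)} = -4 + U$
$\frac{-1005 + 18913}{G{\left(184 \right)} + c} = \frac{-1005 + 18913}{\left(-4 + 184\right) + 11416} = \frac{17908}{180 + 11416} = \frac{17908}{11596} = 17908 \cdot \frac{1}{11596} = \frac{4477}{2899}$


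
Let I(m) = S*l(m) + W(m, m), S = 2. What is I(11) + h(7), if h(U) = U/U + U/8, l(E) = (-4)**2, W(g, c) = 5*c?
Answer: 711/8 ≈ 88.875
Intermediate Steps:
l(E) = 16
h(U) = 1 + U/8 (h(U) = 1 + U*(1/8) = 1 + U/8)
I(m) = 32 + 5*m (I(m) = 2*16 + 5*m = 32 + 5*m)
I(11) + h(7) = (32 + 5*11) + (1 + (1/8)*7) = (32 + 55) + (1 + 7/8) = 87 + 15/8 = 711/8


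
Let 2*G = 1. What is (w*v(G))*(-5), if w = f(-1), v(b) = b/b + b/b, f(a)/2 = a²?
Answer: -20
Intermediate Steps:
G = ½ (G = (½)*1 = ½ ≈ 0.50000)
f(a) = 2*a²
v(b) = 2 (v(b) = 1 + 1 = 2)
w = 2 (w = 2*(-1)² = 2*1 = 2)
(w*v(G))*(-5) = (2*2)*(-5) = 4*(-5) = -20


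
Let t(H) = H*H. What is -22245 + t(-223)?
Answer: 27484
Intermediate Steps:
t(H) = H²
-22245 + t(-223) = -22245 + (-223)² = -22245 + 49729 = 27484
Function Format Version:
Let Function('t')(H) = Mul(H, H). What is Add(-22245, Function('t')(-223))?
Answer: 27484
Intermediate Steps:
Function('t')(H) = Pow(H, 2)
Add(-22245, Function('t')(-223)) = Add(-22245, Pow(-223, 2)) = Add(-22245, 49729) = 27484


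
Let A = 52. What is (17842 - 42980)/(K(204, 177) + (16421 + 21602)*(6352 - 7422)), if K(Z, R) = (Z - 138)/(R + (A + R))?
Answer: 5103014/8258975797 ≈ 0.00061787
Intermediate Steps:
K(Z, R) = (-138 + Z)/(52 + 2*R) (K(Z, R) = (Z - 138)/(R + (52 + R)) = (-138 + Z)/(52 + 2*R))
(17842 - 42980)/(K(204, 177) + (16421 + 21602)*(6352 - 7422)) = (17842 - 42980)/((-138 + 204)/(2*(26 + 177)) + (16421 + 21602)*(6352 - 7422)) = -25138/((½)*66/203 + 38023*(-1070)) = -25138/((½)*(1/203)*66 - 40684610) = -25138/(33/203 - 40684610) = -25138/(-8258975797/203) = -25138*(-203/8258975797) = 5103014/8258975797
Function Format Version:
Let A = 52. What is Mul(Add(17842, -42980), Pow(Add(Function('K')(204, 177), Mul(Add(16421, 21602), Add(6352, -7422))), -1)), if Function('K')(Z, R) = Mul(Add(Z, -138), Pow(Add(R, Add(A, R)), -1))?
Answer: Rational(5103014, 8258975797) ≈ 0.00061787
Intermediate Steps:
Function('K')(Z, R) = Mul(Pow(Add(52, Mul(2, R)), -1), Add(-138, Z)) (Function('K')(Z, R) = Mul(Add(Z, -138), Pow(Add(R, Add(52, R)), -1)) = Mul(Add(-138, Z), Pow(Add(52, Mul(2, R)), -1)) = Mul(Pow(Add(52, Mul(2, R)), -1), Add(-138, Z)))
Mul(Add(17842, -42980), Pow(Add(Function('K')(204, 177), Mul(Add(16421, 21602), Add(6352, -7422))), -1)) = Mul(Add(17842, -42980), Pow(Add(Mul(Rational(1, 2), Pow(Add(26, 177), -1), Add(-138, 204)), Mul(Add(16421, 21602), Add(6352, -7422))), -1)) = Mul(-25138, Pow(Add(Mul(Rational(1, 2), Pow(203, -1), 66), Mul(38023, -1070)), -1)) = Mul(-25138, Pow(Add(Mul(Rational(1, 2), Rational(1, 203), 66), -40684610), -1)) = Mul(-25138, Pow(Add(Rational(33, 203), -40684610), -1)) = Mul(-25138, Pow(Rational(-8258975797, 203), -1)) = Mul(-25138, Rational(-203, 8258975797)) = Rational(5103014, 8258975797)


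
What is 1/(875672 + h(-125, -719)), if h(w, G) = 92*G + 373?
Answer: 1/809897 ≈ 1.2347e-6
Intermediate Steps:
h(w, G) = 373 + 92*G
1/(875672 + h(-125, -719)) = 1/(875672 + (373 + 92*(-719))) = 1/(875672 + (373 - 66148)) = 1/(875672 - 65775) = 1/809897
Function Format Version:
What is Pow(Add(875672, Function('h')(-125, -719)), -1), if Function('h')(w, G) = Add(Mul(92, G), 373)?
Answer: Rational(1, 809897) ≈ 1.2347e-6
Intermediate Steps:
Function('h')(w, G) = Add(373, Mul(92, G))
Pow(Add(875672, Function('h')(-125, -719)), -1) = Pow(Add(875672, Add(373, Mul(92, -719))), -1) = Pow(Add(875672, Add(373, -66148)), -1) = Pow(Add(875672, -65775), -1) = Pow(809897, -1) = Rational(1, 809897)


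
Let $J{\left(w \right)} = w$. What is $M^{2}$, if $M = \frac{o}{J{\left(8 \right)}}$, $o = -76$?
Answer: $\frac{361}{4} \approx 90.25$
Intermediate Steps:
$M = - \frac{19}{2}$ ($M = - \frac{76}{8} = \left(-76\right) \frac{1}{8} = - \frac{19}{2} \approx -9.5$)
$M^{2} = \left(- \frac{19}{2}\right)^{2} = \frac{361}{4}$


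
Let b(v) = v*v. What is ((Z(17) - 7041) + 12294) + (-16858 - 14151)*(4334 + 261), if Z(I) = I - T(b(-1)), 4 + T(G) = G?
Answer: -142481082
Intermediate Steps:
b(v) = v**2
T(G) = -4 + G
Z(I) = 3 + I (Z(I) = I - (-4 + (-1)**2) = I - (-4 + 1) = I - 1*(-3) = I + 3 = 3 + I)
((Z(17) - 7041) + 12294) + (-16858 - 14151)*(4334 + 261) = (((3 + 17) - 7041) + 12294) + (-16858 - 14151)*(4334 + 261) = ((20 - 7041) + 12294) - 31009*4595 = (-7021 + 12294) - 142486355 = 5273 - 142486355 = -142481082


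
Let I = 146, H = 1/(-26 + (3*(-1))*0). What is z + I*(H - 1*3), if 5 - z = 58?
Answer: -6456/13 ≈ -496.62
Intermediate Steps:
H = -1/26 (H = 1/(-26 - 3*0) = 1/(-26 + 0) = 1/(-26) = -1/26 ≈ -0.038462)
z = -53 (z = 5 - 1*58 = 5 - 58 = -53)
z + I*(H - 1*3) = -53 + 146*(-1/26 - 1*3) = -53 + 146*(-1/26 - 3) = -53 + 146*(-79/26) = -53 - 5767/13 = -6456/13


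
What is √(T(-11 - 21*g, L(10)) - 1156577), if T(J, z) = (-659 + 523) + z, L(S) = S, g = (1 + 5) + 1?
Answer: I*√1156703 ≈ 1075.5*I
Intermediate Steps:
g = 7 (g = 6 + 1 = 7)
T(J, z) = -136 + z
√(T(-11 - 21*g, L(10)) - 1156577) = √((-136 + 10) - 1156577) = √(-126 - 1156577) = √(-1156703) = I*√1156703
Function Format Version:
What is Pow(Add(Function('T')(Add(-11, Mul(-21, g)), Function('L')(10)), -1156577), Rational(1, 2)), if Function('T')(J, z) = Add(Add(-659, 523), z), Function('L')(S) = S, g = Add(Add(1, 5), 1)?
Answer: Mul(I, Pow(1156703, Rational(1, 2))) ≈ Mul(1075.5, I)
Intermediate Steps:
g = 7 (g = Add(6, 1) = 7)
Function('T')(J, z) = Add(-136, z)
Pow(Add(Function('T')(Add(-11, Mul(-21, g)), Function('L')(10)), -1156577), Rational(1, 2)) = Pow(Add(Add(-136, 10), -1156577), Rational(1, 2)) = Pow(Add(-126, -1156577), Rational(1, 2)) = Pow(-1156703, Rational(1, 2)) = Mul(I, Pow(1156703, Rational(1, 2)))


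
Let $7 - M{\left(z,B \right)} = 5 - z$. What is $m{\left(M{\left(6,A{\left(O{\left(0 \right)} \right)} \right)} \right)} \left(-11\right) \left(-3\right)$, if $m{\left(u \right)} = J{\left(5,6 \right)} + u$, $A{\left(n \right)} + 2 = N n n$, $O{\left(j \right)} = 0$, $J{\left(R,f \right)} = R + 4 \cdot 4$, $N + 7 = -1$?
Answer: $957$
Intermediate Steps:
$N = -8$ ($N = -7 - 1 = -8$)
$J{\left(R,f \right)} = 16 + R$ ($J{\left(R,f \right)} = R + 16 = 16 + R$)
$A{\left(n \right)} = -2 - 8 n^{2}$ ($A{\left(n \right)} = -2 + - 8 n n = -2 - 8 n^{2}$)
$M{\left(z,B \right)} = 2 + z$ ($M{\left(z,B \right)} = 7 - \left(5 - z\right) = 7 + \left(-5 + z\right) = 2 + z$)
$m{\left(u \right)} = 21 + u$ ($m{\left(u \right)} = \left(16 + 5\right) + u = 21 + u$)
$m{\left(M{\left(6,A{\left(O{\left(0 \right)} \right)} \right)} \right)} \left(-11\right) \left(-3\right) = \left(21 + \left(2 + 6\right)\right) \left(-11\right) \left(-3\right) = \left(21 + 8\right) \left(-11\right) \left(-3\right) = 29 \left(-11\right) \left(-3\right) = \left(-319\right) \left(-3\right) = 957$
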